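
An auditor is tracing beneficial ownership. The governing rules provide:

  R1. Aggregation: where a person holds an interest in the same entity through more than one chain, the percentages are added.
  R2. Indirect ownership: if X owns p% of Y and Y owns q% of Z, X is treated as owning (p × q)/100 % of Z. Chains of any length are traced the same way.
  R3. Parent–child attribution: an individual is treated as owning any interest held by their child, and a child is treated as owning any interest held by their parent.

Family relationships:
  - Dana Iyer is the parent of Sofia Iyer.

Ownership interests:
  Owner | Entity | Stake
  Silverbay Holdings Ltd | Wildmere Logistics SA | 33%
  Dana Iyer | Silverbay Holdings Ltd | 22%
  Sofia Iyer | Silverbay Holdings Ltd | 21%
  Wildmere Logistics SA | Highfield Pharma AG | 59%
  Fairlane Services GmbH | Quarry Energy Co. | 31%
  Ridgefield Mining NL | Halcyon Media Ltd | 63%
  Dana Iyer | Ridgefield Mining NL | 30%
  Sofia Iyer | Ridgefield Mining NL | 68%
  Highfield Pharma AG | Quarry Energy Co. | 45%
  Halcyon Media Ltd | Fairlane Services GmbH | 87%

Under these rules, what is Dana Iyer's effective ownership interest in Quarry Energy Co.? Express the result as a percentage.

By parent–child attribution (R3), Dana Iyer is treated as also owning Sofia Iyer's interest in Ridgefield Mining NL, giving 30% + 68% = 98%.
By parent–child attribution (R3), Dana Iyer is treated as also owning Sofia Iyer's interest in Silverbay Holdings Ltd, giving 22% + 21% = 43%.
Chain via Ridgefield Mining NL → Halcyon Media Ltd → Fairlane Services GmbH (R2): 98% × 63% × 87% × 31% = 16.651278% of Quarry Energy Co.
Chain via Silverbay Holdings Ltd → Wildmere Logistics SA → Highfield Pharma AG (R2): 43% × 33% × 59% × 45% = 3.767445% of Quarry Energy Co.
Aggregating (R1): 16.651278% + 3.767445% = 20.418723%.

20.418723%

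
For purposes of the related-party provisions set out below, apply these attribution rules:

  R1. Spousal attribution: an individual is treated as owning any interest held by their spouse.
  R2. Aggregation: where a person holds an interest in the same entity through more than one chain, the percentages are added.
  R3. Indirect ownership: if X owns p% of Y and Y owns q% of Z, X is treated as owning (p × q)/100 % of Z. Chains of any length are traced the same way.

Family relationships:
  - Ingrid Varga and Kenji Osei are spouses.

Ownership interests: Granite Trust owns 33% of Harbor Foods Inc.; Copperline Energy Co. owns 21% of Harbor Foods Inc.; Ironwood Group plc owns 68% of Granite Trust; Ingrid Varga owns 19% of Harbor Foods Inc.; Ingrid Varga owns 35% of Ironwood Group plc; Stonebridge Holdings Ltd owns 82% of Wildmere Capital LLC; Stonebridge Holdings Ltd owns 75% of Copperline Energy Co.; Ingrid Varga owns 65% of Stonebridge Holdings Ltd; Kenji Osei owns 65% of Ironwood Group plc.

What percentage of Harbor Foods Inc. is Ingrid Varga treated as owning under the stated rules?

51.6775%

By spousal attribution (R1), Ingrid Varga is treated as also owning Kenji Osei's interest in Ironwood Group plc, giving 35% + 65% = 100%.
Chain via Ironwood Group plc → Granite Trust (R3): 100% × 68% × 33% = 22.44% of Harbor Foods Inc.
Chain via Stonebridge Holdings Ltd → Copperline Energy Co. (R3): 65% × 75% × 21% = 10.2375% of Harbor Foods Inc.
Direct interest in Harbor Foods Inc: 19%.
Aggregating (R2): 22.44% + 10.2375% + 19% = 51.6775%.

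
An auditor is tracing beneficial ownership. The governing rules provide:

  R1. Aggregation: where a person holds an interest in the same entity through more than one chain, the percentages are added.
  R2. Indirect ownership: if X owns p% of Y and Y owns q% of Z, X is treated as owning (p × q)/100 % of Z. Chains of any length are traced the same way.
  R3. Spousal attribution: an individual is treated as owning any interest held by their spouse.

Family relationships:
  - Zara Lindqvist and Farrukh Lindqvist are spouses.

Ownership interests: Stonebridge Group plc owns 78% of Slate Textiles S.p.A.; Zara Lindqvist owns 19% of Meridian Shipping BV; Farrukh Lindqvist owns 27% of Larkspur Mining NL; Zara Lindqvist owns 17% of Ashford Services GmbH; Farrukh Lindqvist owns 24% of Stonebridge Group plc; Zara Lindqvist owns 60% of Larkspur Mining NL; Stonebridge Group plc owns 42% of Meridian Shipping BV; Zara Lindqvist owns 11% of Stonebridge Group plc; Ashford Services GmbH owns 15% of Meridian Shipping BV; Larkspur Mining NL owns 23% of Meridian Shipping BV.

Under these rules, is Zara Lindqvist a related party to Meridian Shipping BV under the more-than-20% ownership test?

By spousal attribution (R3), Zara Lindqvist is treated as also owning Farrukh Lindqvist's interest in Larkspur Mining NL, giving 60% + 27% = 87%.
By spousal attribution (R3), Zara Lindqvist is treated as also owning Farrukh Lindqvist's interest in Stonebridge Group plc, giving 11% + 24% = 35%.
Chain via Larkspur Mining NL (R2): 87% × 23% = 20.01% of Meridian Shipping BV.
Chain via Ashford Services GmbH (R2): 17% × 15% = 2.55% of Meridian Shipping BV.
Chain via Stonebridge Group plc (R2): 35% × 42% = 14.7% of Meridian Shipping BV.
Direct interest in Meridian Shipping BV: 19%.
Aggregating (R1): 20.01% + 2.55% + 14.7% + 19% = 56.26%.
56.26% exceeds the 20% threshold, so Zara is a related party to Meridian Shipping BV.

Yes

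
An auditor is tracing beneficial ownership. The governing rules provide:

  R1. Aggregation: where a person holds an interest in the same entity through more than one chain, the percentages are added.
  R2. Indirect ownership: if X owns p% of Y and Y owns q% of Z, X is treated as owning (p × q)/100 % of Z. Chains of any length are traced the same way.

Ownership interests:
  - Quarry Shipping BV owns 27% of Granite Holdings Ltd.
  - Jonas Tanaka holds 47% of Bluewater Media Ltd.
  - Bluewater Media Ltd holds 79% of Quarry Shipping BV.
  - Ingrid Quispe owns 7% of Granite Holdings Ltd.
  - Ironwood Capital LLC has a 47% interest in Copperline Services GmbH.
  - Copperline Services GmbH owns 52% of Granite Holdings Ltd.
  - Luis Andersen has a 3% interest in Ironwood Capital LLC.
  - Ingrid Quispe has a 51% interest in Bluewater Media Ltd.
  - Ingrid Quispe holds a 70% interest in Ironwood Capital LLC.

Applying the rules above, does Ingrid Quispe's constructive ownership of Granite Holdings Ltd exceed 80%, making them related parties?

Chain via Ironwood Capital LLC → Copperline Services GmbH (R2): 70% × 47% × 52% = 17.108% of Granite Holdings Ltd.
Chain via Bluewater Media Ltd → Quarry Shipping BV (R2): 51% × 79% × 27% = 10.8783% of Granite Holdings Ltd.
Direct interest in Granite Holdings Ltd: 7%.
Aggregating (R1): 17.108% + 10.8783% + 7% = 34.9863%.
34.9863% does not exceed the 80% threshold, so Ingrid is not a related party to Granite Holdings Ltd.

No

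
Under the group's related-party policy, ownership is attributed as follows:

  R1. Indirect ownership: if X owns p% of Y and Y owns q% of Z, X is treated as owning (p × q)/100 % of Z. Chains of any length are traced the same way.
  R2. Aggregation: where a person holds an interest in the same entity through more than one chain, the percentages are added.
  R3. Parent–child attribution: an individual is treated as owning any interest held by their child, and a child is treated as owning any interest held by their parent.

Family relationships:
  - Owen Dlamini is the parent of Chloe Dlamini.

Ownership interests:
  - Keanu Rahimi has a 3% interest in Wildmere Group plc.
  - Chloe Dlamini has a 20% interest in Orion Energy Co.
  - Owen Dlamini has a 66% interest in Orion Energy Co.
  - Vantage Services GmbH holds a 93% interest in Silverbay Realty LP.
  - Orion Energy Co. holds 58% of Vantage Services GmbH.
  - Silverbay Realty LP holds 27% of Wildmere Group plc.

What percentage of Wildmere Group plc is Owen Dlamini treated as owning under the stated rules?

By parent–child attribution (R3), Owen Dlamini is treated as also owning Chloe Dlamini's interest in Orion Energy Co, giving 66% + 20% = 86%.
Chain via Orion Energy Co. → Vantage Services GmbH → Silverbay Realty LP (R1): 86% × 58% × 93% × 27% = 12.524868% of Wildmere Group plc.

12.524868%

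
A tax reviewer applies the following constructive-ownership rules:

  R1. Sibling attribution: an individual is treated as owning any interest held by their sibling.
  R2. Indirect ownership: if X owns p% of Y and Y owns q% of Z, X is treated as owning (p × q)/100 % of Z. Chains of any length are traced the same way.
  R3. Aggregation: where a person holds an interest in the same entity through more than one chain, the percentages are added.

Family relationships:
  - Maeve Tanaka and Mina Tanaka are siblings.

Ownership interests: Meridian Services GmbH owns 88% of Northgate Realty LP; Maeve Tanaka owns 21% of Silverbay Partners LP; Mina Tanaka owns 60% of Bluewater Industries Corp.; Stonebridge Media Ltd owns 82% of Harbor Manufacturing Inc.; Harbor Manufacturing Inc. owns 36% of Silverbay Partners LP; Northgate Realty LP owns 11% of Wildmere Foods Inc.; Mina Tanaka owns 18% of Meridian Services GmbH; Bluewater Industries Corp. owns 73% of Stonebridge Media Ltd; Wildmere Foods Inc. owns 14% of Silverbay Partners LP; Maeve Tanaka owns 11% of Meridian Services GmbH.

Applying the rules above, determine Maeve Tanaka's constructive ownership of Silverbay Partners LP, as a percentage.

34.322768%

By sibling attribution (R1), Maeve Tanaka is treated as also owning Mina Tanaka's interest in Meridian Services GmbH, giving 11% + 18% = 29%.
By sibling attribution (R1), Maeve Tanaka is treated as owning Mina Tanaka's 60% interest in Bluewater Industries Corp.
Chain via Meridian Services GmbH → Northgate Realty LP → Wildmere Foods Inc. (R2): 29% × 88% × 11% × 14% = 0.393008% of Silverbay Partners LP.
Direct interest in Silverbay Partners LP: 21%.
Chain via Bluewater Industries Corp. → Stonebridge Media Ltd → Harbor Manufacturing Inc. (R2): 60% × 73% × 82% × 36% = 12.92976% of Silverbay Partners LP.
Aggregating (R3): 0.393008% + 21% + 12.92976% = 34.322768%.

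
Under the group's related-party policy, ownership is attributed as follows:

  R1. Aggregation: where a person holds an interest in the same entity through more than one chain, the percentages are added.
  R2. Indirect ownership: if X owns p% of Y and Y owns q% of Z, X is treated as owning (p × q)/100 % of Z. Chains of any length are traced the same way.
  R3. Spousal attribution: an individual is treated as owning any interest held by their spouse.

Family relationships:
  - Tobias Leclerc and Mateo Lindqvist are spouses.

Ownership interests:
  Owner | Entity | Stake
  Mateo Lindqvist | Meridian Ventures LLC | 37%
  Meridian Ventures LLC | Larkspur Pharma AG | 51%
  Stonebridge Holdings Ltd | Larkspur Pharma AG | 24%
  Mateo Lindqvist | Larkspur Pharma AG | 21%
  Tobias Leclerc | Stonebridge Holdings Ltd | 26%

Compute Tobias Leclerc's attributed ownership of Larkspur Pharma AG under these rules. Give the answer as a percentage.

46.11%

By spousal attribution (R3), Tobias Leclerc is treated as owning Mateo Lindqvist's 37% interest in Meridian Ventures LLC.
By spousal attribution (R3), Tobias Leclerc is treated as owning Mateo Lindqvist's 21% interest in Larkspur Pharma AG.
Chain via Stonebridge Holdings Ltd (R2): 26% × 24% = 6.24% of Larkspur Pharma AG.
Chain via Meridian Ventures LLC (R2): 37% × 51% = 18.87% of Larkspur Pharma AG.
Direct interest in Larkspur Pharma AG: 21%.
Aggregating (R1): 6.24% + 18.87% + 21% = 46.11%.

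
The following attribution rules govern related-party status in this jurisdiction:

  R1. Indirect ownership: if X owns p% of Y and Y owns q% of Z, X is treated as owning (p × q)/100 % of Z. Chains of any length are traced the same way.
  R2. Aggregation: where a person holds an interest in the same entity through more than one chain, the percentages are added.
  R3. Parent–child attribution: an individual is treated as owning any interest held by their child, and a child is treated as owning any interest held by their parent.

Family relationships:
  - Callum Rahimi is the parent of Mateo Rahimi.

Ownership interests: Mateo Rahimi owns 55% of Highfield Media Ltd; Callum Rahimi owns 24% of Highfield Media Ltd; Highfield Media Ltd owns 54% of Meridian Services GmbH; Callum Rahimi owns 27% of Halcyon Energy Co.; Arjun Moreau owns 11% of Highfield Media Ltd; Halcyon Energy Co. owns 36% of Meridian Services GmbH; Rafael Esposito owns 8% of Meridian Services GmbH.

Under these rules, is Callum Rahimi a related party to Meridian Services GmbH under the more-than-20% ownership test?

By parent–child attribution (R3), Callum Rahimi is treated as also owning Mateo Rahimi's interest in Highfield Media Ltd, giving 24% + 55% = 79%.
Chain via Highfield Media Ltd (R1): 79% × 54% = 42.66% of Meridian Services GmbH.
Chain via Halcyon Energy Co. (R1): 27% × 36% = 9.72% of Meridian Services GmbH.
Aggregating (R2): 42.66% + 9.72% = 52.38%.
52.38% exceeds the 20% threshold, so Callum is a related party to Meridian Services GmbH.

Yes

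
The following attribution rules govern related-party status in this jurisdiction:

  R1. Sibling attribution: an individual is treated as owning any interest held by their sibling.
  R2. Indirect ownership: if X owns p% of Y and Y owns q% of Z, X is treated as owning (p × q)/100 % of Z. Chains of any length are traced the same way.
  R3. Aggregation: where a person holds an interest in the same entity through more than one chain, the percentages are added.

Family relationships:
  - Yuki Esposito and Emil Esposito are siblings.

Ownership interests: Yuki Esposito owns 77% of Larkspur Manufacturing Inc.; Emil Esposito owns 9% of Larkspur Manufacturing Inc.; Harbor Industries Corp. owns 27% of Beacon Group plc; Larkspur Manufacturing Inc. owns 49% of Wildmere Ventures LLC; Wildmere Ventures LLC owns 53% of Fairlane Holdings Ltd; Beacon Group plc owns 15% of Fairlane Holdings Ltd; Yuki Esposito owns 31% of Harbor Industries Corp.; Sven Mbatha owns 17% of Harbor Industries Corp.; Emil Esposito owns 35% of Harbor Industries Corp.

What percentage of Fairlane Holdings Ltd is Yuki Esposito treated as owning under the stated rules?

By sibling attribution (R1), Yuki Esposito is treated as also owning Emil Esposito's interest in Harbor Industries Corp, giving 31% + 35% = 66%.
By sibling attribution (R1), Yuki Esposito is treated as also owning Emil Esposito's interest in Larkspur Manufacturing Inc, giving 77% + 9% = 86%.
Chain via Harbor Industries Corp. → Beacon Group plc (R2): 66% × 27% × 15% = 2.673% of Fairlane Holdings Ltd.
Chain via Larkspur Manufacturing Inc. → Wildmere Ventures LLC (R2): 86% × 49% × 53% = 22.3342% of Fairlane Holdings Ltd.
Aggregating (R3): 2.673% + 22.3342% = 25.0072%.

25.0072%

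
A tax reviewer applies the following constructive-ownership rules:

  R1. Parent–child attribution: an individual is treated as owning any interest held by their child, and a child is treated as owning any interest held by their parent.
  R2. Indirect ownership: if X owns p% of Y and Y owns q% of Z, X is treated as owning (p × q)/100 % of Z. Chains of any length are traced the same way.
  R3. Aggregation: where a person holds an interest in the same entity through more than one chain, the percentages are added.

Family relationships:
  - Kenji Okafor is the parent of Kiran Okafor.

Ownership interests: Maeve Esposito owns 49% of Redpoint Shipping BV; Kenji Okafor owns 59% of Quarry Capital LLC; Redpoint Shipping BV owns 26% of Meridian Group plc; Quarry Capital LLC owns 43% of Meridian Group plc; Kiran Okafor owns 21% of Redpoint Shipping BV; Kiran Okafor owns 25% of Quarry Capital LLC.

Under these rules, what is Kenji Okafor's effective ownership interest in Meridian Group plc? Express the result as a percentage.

41.58%

By parent–child attribution (R1), Kenji Okafor is treated as also owning Kiran Okafor's interest in Quarry Capital LLC, giving 59% + 25% = 84%.
By parent–child attribution (R1), Kenji Okafor is treated as owning Kiran Okafor's 21% interest in Redpoint Shipping BV.
Chain via Quarry Capital LLC (R2): 84% × 43% = 36.12% of Meridian Group plc.
Chain via Redpoint Shipping BV (R2): 21% × 26% = 5.46% of Meridian Group plc.
Aggregating (R3): 36.12% + 5.46% = 41.58%.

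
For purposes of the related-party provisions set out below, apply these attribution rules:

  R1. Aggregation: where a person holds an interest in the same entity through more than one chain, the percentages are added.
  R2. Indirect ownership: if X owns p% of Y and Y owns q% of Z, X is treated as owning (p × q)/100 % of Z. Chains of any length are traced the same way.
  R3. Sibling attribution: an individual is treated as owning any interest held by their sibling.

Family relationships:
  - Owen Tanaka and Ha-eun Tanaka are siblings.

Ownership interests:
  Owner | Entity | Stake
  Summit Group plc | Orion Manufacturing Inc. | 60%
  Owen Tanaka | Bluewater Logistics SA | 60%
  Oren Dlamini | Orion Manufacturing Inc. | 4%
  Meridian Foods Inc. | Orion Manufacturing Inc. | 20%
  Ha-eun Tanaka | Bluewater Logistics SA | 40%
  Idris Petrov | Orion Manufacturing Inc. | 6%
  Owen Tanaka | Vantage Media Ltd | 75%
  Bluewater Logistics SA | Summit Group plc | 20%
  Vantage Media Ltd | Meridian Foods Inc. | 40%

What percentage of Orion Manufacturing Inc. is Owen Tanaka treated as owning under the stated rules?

By sibling attribution (R3), Owen Tanaka is treated as also owning Ha-eun Tanaka's interest in Bluewater Logistics SA, giving 60% + 40% = 100%.
Chain via Bluewater Logistics SA → Summit Group plc (R2): 100% × 20% × 60% = 12% of Orion Manufacturing Inc.
Chain via Vantage Media Ltd → Meridian Foods Inc. (R2): 75% × 40% × 20% = 6% of Orion Manufacturing Inc.
Aggregating (R1): 12% + 6% = 18%.

18%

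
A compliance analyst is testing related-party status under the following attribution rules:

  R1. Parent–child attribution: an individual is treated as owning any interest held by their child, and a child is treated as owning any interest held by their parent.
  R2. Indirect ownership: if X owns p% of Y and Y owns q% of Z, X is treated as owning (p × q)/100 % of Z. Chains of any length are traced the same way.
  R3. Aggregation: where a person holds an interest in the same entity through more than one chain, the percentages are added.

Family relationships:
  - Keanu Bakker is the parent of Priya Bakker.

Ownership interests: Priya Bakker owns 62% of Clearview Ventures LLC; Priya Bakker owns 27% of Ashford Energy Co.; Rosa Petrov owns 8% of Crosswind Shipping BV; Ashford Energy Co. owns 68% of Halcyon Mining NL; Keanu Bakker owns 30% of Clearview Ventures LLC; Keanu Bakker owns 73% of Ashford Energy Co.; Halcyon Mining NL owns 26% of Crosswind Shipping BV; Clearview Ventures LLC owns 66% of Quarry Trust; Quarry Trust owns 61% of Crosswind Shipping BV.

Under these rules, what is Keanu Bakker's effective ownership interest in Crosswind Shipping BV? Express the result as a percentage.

54.7192%

By parent–child attribution (R1), Keanu Bakker is treated as also owning Priya Bakker's interest in Clearview Ventures LLC, giving 30% + 62% = 92%.
By parent–child attribution (R1), Keanu Bakker is treated as also owning Priya Bakker's interest in Ashford Energy Co, giving 73% + 27% = 100%.
Chain via Clearview Ventures LLC → Quarry Trust (R2): 92% × 66% × 61% = 37.0392% of Crosswind Shipping BV.
Chain via Ashford Energy Co. → Halcyon Mining NL (R2): 100% × 68% × 26% = 17.68% of Crosswind Shipping BV.
Aggregating (R3): 37.0392% + 17.68% = 54.7192%.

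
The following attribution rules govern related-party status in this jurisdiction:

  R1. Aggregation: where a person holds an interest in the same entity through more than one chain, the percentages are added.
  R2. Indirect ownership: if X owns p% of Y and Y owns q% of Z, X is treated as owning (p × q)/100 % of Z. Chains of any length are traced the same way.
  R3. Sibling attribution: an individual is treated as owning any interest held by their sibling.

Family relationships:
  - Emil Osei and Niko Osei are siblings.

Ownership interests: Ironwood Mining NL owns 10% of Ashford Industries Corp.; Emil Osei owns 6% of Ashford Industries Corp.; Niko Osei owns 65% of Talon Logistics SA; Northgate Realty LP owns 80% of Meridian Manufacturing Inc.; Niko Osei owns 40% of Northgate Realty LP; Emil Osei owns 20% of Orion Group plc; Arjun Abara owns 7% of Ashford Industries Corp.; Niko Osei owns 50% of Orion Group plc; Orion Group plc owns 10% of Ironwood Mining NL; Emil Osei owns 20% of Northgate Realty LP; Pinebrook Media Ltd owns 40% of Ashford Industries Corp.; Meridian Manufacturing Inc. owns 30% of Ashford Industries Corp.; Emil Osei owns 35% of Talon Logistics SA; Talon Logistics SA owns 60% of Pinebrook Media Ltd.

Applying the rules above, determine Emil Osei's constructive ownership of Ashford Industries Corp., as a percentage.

By sibling attribution (R3), Emil Osei is treated as also owning Niko Osei's interest in Talon Logistics SA, giving 35% + 65% = 100%.
By sibling attribution (R3), Emil Osei is treated as also owning Niko Osei's interest in Orion Group plc, giving 20% + 50% = 70%.
By sibling attribution (R3), Emil Osei is treated as also owning Niko Osei's interest in Northgate Realty LP, giving 20% + 40% = 60%.
Chain via Talon Logistics SA → Pinebrook Media Ltd (R2): 100% × 60% × 40% = 24% of Ashford Industries Corp.
Chain via Orion Group plc → Ironwood Mining NL (R2): 70% × 10% × 10% = 0.7% of Ashford Industries Corp.
Chain via Northgate Realty LP → Meridian Manufacturing Inc. (R2): 60% × 80% × 30% = 14.4% of Ashford Industries Corp.
Direct interest in Ashford Industries Corp: 6%.
Aggregating (R1): 24% + 0.7% + 14.4% + 6% = 45.1%.

45.1%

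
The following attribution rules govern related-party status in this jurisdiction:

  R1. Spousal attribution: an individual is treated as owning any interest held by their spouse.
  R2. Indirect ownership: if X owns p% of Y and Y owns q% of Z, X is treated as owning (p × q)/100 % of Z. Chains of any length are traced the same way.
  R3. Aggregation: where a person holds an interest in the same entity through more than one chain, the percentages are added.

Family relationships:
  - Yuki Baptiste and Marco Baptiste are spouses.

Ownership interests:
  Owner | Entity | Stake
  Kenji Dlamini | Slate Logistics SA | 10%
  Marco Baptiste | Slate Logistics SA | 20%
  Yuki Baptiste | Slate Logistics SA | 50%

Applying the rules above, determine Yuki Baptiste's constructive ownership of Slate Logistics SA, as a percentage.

By spousal attribution (R1), Yuki Baptiste is treated as also owning Marco Baptiste's interest in Slate Logistics SA, giving 50% + 20% = 70%.
Direct interest in Slate Logistics SA: 70%.

70%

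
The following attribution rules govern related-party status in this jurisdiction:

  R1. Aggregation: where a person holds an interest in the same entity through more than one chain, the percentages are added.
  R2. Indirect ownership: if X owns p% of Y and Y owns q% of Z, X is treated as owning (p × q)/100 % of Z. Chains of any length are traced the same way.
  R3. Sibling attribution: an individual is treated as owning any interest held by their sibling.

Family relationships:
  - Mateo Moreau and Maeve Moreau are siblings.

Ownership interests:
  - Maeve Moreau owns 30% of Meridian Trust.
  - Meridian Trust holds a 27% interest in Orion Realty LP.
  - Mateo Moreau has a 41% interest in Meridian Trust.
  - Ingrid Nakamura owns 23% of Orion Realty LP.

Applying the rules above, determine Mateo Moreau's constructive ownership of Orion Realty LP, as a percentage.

19.17%

By sibling attribution (R3), Mateo Moreau is treated as also owning Maeve Moreau's interest in Meridian Trust, giving 41% + 30% = 71%.
Chain via Meridian Trust (R2): 71% × 27% = 19.17% of Orion Realty LP.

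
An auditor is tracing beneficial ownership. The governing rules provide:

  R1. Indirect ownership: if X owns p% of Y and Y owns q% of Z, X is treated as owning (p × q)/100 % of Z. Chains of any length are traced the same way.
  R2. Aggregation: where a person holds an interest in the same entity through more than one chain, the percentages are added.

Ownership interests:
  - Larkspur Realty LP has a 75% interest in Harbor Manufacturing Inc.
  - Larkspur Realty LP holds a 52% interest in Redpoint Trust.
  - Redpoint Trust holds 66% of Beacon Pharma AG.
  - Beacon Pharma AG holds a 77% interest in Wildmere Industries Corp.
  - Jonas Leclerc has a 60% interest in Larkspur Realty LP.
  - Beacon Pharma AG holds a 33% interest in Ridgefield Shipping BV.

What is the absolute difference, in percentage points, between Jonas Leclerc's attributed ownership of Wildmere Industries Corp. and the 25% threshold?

9.14416

Chain via Larkspur Realty LP → Redpoint Trust → Beacon Pharma AG (R1): 60% × 52% × 66% × 77% = 15.85584% of Wildmere Industries Corp.
15.85584% falls short of the 25% threshold by 9.14416 percentage points.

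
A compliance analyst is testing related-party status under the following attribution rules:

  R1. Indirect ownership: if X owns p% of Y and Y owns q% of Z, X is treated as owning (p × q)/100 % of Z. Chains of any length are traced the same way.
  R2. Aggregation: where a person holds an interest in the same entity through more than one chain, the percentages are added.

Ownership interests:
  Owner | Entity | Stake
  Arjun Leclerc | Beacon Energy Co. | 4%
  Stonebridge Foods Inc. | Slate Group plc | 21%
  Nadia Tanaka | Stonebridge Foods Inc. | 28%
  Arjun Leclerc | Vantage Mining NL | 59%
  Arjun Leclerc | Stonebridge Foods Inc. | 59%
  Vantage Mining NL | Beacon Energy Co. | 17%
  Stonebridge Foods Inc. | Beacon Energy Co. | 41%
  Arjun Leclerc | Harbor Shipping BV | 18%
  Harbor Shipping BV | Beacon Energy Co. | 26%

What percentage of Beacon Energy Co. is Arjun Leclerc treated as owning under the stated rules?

42.9%

Chain via Vantage Mining NL (R1): 59% × 17% = 10.03% of Beacon Energy Co.
Chain via Stonebridge Foods Inc. (R1): 59% × 41% = 24.19% of Beacon Energy Co.
Chain via Harbor Shipping BV (R1): 18% × 26% = 4.68% of Beacon Energy Co.
Direct interest in Beacon Energy Co: 4%.
Aggregating (R2): 10.03% + 24.19% + 4.68% + 4% = 42.9%.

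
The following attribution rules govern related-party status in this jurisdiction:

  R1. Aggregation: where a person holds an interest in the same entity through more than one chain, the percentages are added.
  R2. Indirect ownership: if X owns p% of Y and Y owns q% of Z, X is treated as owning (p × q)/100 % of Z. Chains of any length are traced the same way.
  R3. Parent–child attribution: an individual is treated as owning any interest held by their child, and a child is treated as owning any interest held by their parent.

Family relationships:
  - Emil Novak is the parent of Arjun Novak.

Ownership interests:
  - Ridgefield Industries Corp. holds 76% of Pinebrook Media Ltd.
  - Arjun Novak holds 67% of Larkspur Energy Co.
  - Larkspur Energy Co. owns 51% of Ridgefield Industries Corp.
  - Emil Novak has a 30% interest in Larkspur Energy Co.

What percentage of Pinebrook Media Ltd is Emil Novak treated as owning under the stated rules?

By parent–child attribution (R3), Emil Novak is treated as also owning Arjun Novak's interest in Larkspur Energy Co, giving 30% + 67% = 97%.
Chain via Larkspur Energy Co. → Ridgefield Industries Corp. (R2): 97% × 51% × 76% = 37.5972% of Pinebrook Media Ltd.

37.5972%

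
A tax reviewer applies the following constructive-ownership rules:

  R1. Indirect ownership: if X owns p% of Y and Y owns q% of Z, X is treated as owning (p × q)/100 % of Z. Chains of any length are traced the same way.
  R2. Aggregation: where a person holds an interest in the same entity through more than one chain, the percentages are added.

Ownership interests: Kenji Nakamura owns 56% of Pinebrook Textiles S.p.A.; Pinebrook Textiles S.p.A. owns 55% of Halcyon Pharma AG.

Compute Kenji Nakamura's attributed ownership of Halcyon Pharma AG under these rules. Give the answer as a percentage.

Chain via Pinebrook Textiles S.p.A. (R1): 56% × 55% = 30.8% of Halcyon Pharma AG.

30.8%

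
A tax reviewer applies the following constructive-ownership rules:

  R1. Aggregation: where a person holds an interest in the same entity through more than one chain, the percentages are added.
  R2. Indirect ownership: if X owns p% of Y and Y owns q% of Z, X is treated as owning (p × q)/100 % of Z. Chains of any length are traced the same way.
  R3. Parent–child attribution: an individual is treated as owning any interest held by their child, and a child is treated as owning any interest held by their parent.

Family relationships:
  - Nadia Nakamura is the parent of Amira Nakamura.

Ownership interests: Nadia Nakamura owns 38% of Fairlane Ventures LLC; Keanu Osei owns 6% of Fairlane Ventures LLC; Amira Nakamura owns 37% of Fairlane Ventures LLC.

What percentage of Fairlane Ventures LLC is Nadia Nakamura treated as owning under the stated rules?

75%

By parent–child attribution (R3), Nadia Nakamura is treated as also owning Amira Nakamura's interest in Fairlane Ventures LLC, giving 38% + 37% = 75%.
Direct interest in Fairlane Ventures LLC: 75%.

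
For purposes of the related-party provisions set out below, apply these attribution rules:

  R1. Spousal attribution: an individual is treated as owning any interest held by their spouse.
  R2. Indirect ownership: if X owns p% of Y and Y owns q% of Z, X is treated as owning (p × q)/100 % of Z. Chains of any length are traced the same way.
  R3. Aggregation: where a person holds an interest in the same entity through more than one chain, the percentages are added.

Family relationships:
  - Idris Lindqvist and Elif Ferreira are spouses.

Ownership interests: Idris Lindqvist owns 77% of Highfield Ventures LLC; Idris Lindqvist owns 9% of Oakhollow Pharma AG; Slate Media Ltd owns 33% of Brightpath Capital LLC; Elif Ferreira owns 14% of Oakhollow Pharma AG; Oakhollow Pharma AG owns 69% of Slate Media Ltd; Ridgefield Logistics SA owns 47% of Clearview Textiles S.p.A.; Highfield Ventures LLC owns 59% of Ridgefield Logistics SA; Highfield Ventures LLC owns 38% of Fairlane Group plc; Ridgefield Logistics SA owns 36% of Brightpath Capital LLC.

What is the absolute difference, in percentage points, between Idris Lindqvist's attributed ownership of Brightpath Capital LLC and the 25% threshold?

By spousal attribution (R1), Idris Lindqvist is treated as also owning Elif Ferreira's interest in Oakhollow Pharma AG, giving 9% + 14% = 23%.
Chain via Highfield Ventures LLC → Ridgefield Logistics SA (R2): 77% × 59% × 36% = 16.3548% of Brightpath Capital LLC.
Chain via Oakhollow Pharma AG → Slate Media Ltd (R2): 23% × 69% × 33% = 5.2371% of Brightpath Capital LLC.
Aggregating (R3): 16.3548% + 5.2371% = 21.5919%.
21.5919% falls short of the 25% threshold by 3.4081 percentage points.

3.4081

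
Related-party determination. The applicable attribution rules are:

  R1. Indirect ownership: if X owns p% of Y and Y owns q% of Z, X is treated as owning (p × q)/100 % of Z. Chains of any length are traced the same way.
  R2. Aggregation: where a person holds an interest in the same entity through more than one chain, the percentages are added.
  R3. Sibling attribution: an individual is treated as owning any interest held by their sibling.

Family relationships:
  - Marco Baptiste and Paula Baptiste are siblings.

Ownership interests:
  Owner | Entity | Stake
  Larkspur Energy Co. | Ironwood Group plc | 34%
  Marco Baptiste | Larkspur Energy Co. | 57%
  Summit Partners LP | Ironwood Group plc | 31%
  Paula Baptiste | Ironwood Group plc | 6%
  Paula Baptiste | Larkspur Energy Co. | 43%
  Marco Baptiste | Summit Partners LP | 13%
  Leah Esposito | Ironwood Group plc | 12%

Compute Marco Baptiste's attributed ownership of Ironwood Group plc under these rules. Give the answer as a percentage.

By sibling attribution (R3), Marco Baptiste is treated as also owning Paula Baptiste's interest in Larkspur Energy Co, giving 57% + 43% = 100%.
By sibling attribution (R3), Marco Baptiste is treated as owning Paula Baptiste's 6% interest in Ironwood Group plc.
Chain via Larkspur Energy Co. (R1): 100% × 34% = 34% of Ironwood Group plc.
Chain via Summit Partners LP (R1): 13% × 31% = 4.03% of Ironwood Group plc.
Direct interest in Ironwood Group plc: 6%.
Aggregating (R2): 34% + 4.03% + 6% = 44.03%.

44.03%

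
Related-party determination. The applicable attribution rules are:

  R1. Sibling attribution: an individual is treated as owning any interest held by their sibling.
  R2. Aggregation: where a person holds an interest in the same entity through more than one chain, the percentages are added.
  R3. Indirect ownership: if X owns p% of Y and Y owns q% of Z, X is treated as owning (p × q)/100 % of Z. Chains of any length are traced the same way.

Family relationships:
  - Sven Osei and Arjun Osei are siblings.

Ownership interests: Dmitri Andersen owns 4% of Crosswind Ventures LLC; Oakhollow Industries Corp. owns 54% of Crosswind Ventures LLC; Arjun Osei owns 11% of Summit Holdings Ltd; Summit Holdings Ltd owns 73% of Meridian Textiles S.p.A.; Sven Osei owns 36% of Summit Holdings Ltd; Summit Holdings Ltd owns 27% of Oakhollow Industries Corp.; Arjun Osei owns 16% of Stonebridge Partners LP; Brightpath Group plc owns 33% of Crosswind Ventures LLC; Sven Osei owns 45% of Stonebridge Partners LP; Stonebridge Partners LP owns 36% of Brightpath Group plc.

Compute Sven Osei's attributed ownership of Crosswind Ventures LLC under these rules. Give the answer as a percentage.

By sibling attribution (R1), Sven Osei is treated as also owning Arjun Osei's interest in Stonebridge Partners LP, giving 45% + 16% = 61%.
By sibling attribution (R1), Sven Osei is treated as also owning Arjun Osei's interest in Summit Holdings Ltd, giving 36% + 11% = 47%.
Chain via Stonebridge Partners LP → Brightpath Group plc (R3): 61% × 36% × 33% = 7.2468% of Crosswind Ventures LLC.
Chain via Summit Holdings Ltd → Oakhollow Industries Corp. (R3): 47% × 27% × 54% = 6.8526% of Crosswind Ventures LLC.
Aggregating (R2): 7.2468% + 6.8526% = 14.0994%.

14.0994%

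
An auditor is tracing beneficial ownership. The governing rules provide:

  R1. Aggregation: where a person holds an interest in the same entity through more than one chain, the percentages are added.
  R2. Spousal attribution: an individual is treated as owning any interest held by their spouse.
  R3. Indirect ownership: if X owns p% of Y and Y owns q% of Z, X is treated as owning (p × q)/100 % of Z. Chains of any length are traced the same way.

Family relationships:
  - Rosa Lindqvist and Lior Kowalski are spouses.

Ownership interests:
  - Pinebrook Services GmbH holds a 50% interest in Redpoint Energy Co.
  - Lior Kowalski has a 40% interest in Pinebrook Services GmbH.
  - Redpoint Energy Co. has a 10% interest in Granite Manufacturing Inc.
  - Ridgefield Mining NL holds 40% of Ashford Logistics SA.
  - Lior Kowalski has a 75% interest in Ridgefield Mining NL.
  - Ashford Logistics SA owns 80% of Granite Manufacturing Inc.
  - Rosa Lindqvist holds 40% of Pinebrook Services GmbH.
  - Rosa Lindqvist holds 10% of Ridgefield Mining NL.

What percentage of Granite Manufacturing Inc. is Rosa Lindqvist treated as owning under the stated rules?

31.2%

By spousal attribution (R2), Rosa Lindqvist is treated as also owning Lior Kowalski's interest in Pinebrook Services GmbH, giving 40% + 40% = 80%.
By spousal attribution (R2), Rosa Lindqvist is treated as also owning Lior Kowalski's interest in Ridgefield Mining NL, giving 10% + 75% = 85%.
Chain via Pinebrook Services GmbH → Redpoint Energy Co. (R3): 80% × 50% × 10% = 4% of Granite Manufacturing Inc.
Chain via Ridgefield Mining NL → Ashford Logistics SA (R3): 85% × 40% × 80% = 27.2% of Granite Manufacturing Inc.
Aggregating (R1): 4% + 27.2% = 31.2%.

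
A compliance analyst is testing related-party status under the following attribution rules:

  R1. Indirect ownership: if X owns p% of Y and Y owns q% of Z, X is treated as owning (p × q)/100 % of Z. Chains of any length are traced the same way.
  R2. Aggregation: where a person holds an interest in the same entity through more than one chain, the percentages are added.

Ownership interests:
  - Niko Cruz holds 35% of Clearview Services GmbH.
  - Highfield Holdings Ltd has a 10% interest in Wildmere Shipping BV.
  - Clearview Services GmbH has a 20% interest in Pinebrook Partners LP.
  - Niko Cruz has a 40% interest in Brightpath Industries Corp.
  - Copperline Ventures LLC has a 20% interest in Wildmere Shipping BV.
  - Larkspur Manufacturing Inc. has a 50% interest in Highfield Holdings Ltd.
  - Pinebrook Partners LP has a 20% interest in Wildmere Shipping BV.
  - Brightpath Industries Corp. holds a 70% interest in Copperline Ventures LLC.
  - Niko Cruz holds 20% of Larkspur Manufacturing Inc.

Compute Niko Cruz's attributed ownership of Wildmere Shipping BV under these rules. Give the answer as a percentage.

8%

Chain via Brightpath Industries Corp. → Copperline Ventures LLC (R1): 40% × 70% × 20% = 5.6% of Wildmere Shipping BV.
Chain via Larkspur Manufacturing Inc. → Highfield Holdings Ltd (R1): 20% × 50% × 10% = 1% of Wildmere Shipping BV.
Chain via Clearview Services GmbH → Pinebrook Partners LP (R1): 35% × 20% × 20% = 1.4% of Wildmere Shipping BV.
Aggregating (R2): 5.6% + 1% + 1.4% = 8%.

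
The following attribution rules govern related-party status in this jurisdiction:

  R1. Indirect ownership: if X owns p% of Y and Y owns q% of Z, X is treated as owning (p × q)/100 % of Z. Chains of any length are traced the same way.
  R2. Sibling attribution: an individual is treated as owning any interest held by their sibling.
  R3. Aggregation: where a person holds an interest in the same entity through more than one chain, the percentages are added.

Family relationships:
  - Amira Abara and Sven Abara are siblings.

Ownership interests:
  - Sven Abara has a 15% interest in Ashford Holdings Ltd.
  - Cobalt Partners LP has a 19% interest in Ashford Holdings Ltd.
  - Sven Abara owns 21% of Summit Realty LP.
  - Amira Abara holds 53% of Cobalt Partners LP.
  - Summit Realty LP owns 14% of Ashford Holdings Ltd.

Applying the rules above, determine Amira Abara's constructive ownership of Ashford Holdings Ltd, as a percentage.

28.01%

By sibling attribution (R2), Amira Abara is treated as owning Sven Abara's 21% interest in Summit Realty LP.
By sibling attribution (R2), Amira Abara is treated as owning Sven Abara's 15% interest in Ashford Holdings Ltd.
Chain via Cobalt Partners LP (R1): 53% × 19% = 10.07% of Ashford Holdings Ltd.
Chain via Summit Realty LP (R1): 21% × 14% = 2.94% of Ashford Holdings Ltd.
Direct interest in Ashford Holdings Ltd: 15%.
Aggregating (R3): 10.07% + 2.94% + 15% = 28.01%.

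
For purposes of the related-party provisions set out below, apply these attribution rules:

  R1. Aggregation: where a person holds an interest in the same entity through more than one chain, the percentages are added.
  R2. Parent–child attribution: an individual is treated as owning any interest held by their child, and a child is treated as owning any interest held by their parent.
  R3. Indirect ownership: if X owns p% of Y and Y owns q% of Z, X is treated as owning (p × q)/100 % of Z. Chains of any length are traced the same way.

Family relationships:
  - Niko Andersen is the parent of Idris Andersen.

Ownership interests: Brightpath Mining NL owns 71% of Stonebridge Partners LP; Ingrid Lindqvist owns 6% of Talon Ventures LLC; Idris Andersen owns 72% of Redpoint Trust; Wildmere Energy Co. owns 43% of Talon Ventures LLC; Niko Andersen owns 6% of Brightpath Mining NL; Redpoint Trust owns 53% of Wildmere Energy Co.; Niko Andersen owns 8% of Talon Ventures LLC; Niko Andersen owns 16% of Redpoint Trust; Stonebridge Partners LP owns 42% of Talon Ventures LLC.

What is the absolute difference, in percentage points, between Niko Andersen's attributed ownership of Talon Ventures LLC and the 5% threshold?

24.8444

By parent–child attribution (R2), Niko Andersen is treated as also owning Idris Andersen's interest in Redpoint Trust, giving 16% + 72% = 88%.
Chain via Brightpath Mining NL → Stonebridge Partners LP (R3): 6% × 71% × 42% = 1.7892% of Talon Ventures LLC.
Chain via Redpoint Trust → Wildmere Energy Co. (R3): 88% × 53% × 43% = 20.0552% of Talon Ventures LLC.
Direct interest in Talon Ventures LLC: 8%.
Aggregating (R1): 1.7892% + 20.0552% + 8% = 29.8444%.
29.8444% exceeds the 5% threshold by 24.8444 percentage points.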